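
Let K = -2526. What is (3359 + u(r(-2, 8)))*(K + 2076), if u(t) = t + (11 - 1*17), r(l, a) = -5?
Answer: -1506600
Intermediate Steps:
u(t) = -6 + t (u(t) = t + (11 - 17) = t - 6 = -6 + t)
(3359 + u(r(-2, 8)))*(K + 2076) = (3359 + (-6 - 5))*(-2526 + 2076) = (3359 - 11)*(-450) = 3348*(-450) = -1506600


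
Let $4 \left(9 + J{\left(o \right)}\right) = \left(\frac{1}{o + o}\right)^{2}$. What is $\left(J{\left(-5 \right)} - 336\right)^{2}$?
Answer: $\frac{19043724001}{160000} \approx 1.1902 \cdot 10^{5}$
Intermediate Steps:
$J{\left(o \right)} = -9 + \frac{1}{16 o^{2}}$ ($J{\left(o \right)} = -9 + \frac{\left(\frac{1}{o + o}\right)^{2}}{4} = -9 + \frac{\left(\frac{1}{2 o}\right)^{2}}{4} = -9 + \frac{\frac{1}{4} \frac{1}{o^{2}}}{4} = -9 + \frac{1}{16 o^{2}}$)
$\left(J{\left(-5 \right)} - 336\right)^{2} = \left(\left(-9 + \frac{1}{16 \cdot 25}\right) - 336\right)^{2} = \left(\left(-9 + \frac{1}{16} \cdot \frac{1}{25}\right) - 336\right)^{2} = \left(\left(-9 + \frac{1}{400}\right) - 336\right)^{2} = \left(- \frac{3599}{400} - 336\right)^{2} = \left(- \frac{137999}{400}\right)^{2} = \frac{19043724001}{160000}$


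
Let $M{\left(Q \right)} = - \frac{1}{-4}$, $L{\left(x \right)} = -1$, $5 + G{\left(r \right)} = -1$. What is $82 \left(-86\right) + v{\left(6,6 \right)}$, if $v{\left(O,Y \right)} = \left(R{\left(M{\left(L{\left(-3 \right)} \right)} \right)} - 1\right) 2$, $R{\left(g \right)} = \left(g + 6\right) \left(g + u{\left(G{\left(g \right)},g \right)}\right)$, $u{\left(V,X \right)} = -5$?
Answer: $- \frac{56907}{8} \approx -7113.4$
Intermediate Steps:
$G{\left(r \right)} = -6$ ($G{\left(r \right)} = -5 - 1 = -6$)
$M{\left(Q \right)} = \frac{1}{4}$ ($M{\left(Q \right)} = \left(-1\right) \left(- \frac{1}{4}\right) = \frac{1}{4}$)
$R{\left(g \right)} = \left(-5 + g\right) \left(6 + g\right)$ ($R{\left(g \right)} = \left(g + 6\right) \left(g - 5\right) = \left(6 + g\right) \left(-5 + g\right) = \left(-5 + g\right) \left(6 + g\right)$)
$v{\left(O,Y \right)} = - \frac{491}{8}$ ($v{\left(O,Y \right)} = \left(\left(-30 + \frac{1}{4} + \left(\frac{1}{4}\right)^{2}\right) - 1\right) 2 = \left(\left(-30 + \frac{1}{4} + \frac{1}{16}\right) - 1\right) 2 = \left(- \frac{475}{16} - 1\right) 2 = \left(- \frac{491}{16}\right) 2 = - \frac{491}{8}$)
$82 \left(-86\right) + v{\left(6,6 \right)} = 82 \left(-86\right) - \frac{491}{8} = -7052 - \frac{491}{8} = - \frac{56907}{8}$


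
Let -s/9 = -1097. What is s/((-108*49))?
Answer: -1097/588 ≈ -1.8656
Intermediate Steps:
s = 9873 (s = -9*(-1097) = 9873)
s/((-108*49)) = 9873/((-108*49)) = 9873/(-5292) = 9873*(-1/5292) = -1097/588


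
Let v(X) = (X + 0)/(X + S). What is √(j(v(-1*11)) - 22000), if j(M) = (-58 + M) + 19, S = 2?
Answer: 2*I*√49585/3 ≈ 148.45*I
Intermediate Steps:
v(X) = X/(2 + X) (v(X) = (X + 0)/(X + 2) = X/(2 + X))
j(M) = -39 + M
√(j(v(-1*11)) - 22000) = √((-39 + (-1*11)/(2 - 1*11)) - 22000) = √((-39 - 11/(2 - 11)) - 22000) = √((-39 - 11/(-9)) - 22000) = √((-39 - 11*(-⅑)) - 22000) = √((-39 + 11/9) - 22000) = √(-340/9 - 22000) = √(-198340/9) = 2*I*√49585/3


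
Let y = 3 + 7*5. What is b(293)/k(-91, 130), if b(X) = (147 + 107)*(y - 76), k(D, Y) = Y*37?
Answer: -4826/2405 ≈ -2.0067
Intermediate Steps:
k(D, Y) = 37*Y
y = 38 (y = 3 + 35 = 38)
b(X) = -9652 (b(X) = (147 + 107)*(38 - 76) = 254*(-38) = -9652)
b(293)/k(-91, 130) = -9652/(37*130) = -9652/4810 = -9652*1/4810 = -4826/2405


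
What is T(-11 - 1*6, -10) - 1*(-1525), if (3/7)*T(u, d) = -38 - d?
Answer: 4379/3 ≈ 1459.7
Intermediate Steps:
T(u, d) = -266/3 - 7*d/3 (T(u, d) = 7*(-38 - d)/3 = -266/3 - 7*d/3)
T(-11 - 1*6, -10) - 1*(-1525) = (-266/3 - 7/3*(-10)) - 1*(-1525) = (-266/3 + 70/3) + 1525 = -196/3 + 1525 = 4379/3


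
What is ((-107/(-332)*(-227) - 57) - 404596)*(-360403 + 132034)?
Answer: 30685733572365/332 ≈ 9.2427e+10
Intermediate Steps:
((-107/(-332)*(-227) - 57) - 404596)*(-360403 + 132034) = ((-107*(-1/332)*(-227) - 57) - 404596)*(-228369) = (((107/332)*(-227) - 57) - 404596)*(-228369) = ((-24289/332 - 57) - 404596)*(-228369) = (-43213/332 - 404596)*(-228369) = -134369085/332*(-228369) = 30685733572365/332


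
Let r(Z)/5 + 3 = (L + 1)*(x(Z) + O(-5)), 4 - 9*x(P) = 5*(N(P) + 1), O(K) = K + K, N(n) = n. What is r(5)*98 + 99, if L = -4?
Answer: 52727/3 ≈ 17576.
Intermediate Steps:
O(K) = 2*K
x(P) = -1/9 - 5*P/9 (x(P) = 4/9 - 5*(P + 1)/9 = 4/9 - 5*(1 + P)/9 = 4/9 - (5 + 5*P)/9 = 4/9 + (-5/9 - 5*P/9) = -1/9 - 5*P/9)
r(Z) = 410/3 + 25*Z/3 (r(Z) = -15 + 5*((-4 + 1)*((-1/9 - 5*Z/9) + 2*(-5))) = -15 + 5*(-3*((-1/9 - 5*Z/9) - 10)) = -15 + 5*(-3*(-91/9 - 5*Z/9)) = -15 + 5*(91/3 + 5*Z/3) = -15 + (455/3 + 25*Z/3) = 410/3 + 25*Z/3)
r(5)*98 + 99 = (410/3 + (25/3)*5)*98 + 99 = (410/3 + 125/3)*98 + 99 = (535/3)*98 + 99 = 52430/3 + 99 = 52727/3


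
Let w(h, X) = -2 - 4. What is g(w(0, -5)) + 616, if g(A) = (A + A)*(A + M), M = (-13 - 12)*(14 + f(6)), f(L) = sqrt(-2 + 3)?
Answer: 5188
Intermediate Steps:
f(L) = 1 (f(L) = sqrt(1) = 1)
w(h, X) = -6
M = -375 (M = (-13 - 12)*(14 + 1) = -25*15 = -375)
g(A) = 2*A*(-375 + A) (g(A) = (A + A)*(A - 375) = (2*A)*(-375 + A) = 2*A*(-375 + A))
g(w(0, -5)) + 616 = 2*(-6)*(-375 - 6) + 616 = 2*(-6)*(-381) + 616 = 4572 + 616 = 5188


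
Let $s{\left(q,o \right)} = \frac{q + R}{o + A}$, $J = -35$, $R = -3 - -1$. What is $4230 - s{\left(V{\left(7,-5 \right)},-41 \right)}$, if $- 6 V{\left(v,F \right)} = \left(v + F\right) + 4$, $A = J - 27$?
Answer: $\frac{435687}{103} \approx 4230.0$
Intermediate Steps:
$R = -2$ ($R = -3 + 1 = -2$)
$A = -62$ ($A = -35 - 27 = -62$)
$V{\left(v,F \right)} = - \frac{2}{3} - \frac{F}{6} - \frac{v}{6}$ ($V{\left(v,F \right)} = - \frac{\left(v + F\right) + 4}{6} = - \frac{\left(F + v\right) + 4}{6} = - \frac{4 + F + v}{6} = - \frac{2}{3} - \frac{F}{6} - \frac{v}{6}$)
$s{\left(q,o \right)} = \frac{-2 + q}{-62 + o}$ ($s{\left(q,o \right)} = \frac{q - 2}{o - 62} = \frac{-2 + q}{-62 + o}$)
$4230 - s{\left(V{\left(7,-5 \right)},-41 \right)} = 4230 - \frac{-2 - 1}{-62 - 41} = 4230 - \frac{-2 - 1}{-103} = 4230 - - \frac{-2 - 1}{103} = 4230 - \left(- \frac{1}{103}\right) \left(-3\right) = 4230 - \frac{3}{103} = \frac{435687}{103}$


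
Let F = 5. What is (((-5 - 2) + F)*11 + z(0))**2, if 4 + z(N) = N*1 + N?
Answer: 676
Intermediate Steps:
z(N) = -4 + 2*N (z(N) = -4 + (N*1 + N) = -4 + (N + N) = -4 + 2*N)
(((-5 - 2) + F)*11 + z(0))**2 = (((-5 - 2) + 5)*11 + (-4 + 2*0))**2 = ((-7 + 5)*11 + (-4 + 0))**2 = (-2*11 - 4)**2 = (-22 - 4)**2 = (-26)**2 = 676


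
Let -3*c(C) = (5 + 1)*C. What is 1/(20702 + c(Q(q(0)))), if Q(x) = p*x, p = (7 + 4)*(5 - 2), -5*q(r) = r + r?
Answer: 1/20702 ≈ 4.8305e-5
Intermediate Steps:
q(r) = -2*r/5 (q(r) = -(r + r)/5 = -2*r/5)
p = 33 (p = 11*3 = 33)
Q(x) = 33*x
c(C) = -2*C (c(C) = -(5 + 1)*C/3 = -2*C)
1/(20702 + c(Q(q(0)))) = 1/(20702 - 66*(-2/5*0)) = 1/(20702 - 66*0) = 1/(20702 - 2*0) = 1/(20702 + 0) = 1/20702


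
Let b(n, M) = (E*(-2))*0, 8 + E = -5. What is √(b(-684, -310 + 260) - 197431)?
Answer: I*√197431 ≈ 444.33*I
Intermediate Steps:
E = -13 (E = -8 - 5 = -13)
b(n, M) = 0 (b(n, M) = -13*(-2)*0 = 26*0 = 0)
√(b(-684, -310 + 260) - 197431) = √(0 - 197431) = √(-197431) = I*√197431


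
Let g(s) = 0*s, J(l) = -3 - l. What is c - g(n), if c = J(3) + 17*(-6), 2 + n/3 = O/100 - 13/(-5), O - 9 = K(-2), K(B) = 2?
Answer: -108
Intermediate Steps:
O = 11 (O = 9 + 2 = 11)
n = 213/100 (n = -6 + 3*(11/100 - 13/(-5)) = -6 + 3*(11*(1/100) - 13*(-1/5)) = -6 + 3*(11/100 + 13/5) = -6 + 3*(271/100) = -6 + 813/100 = 213/100 ≈ 2.1300)
g(s) = 0
c = -108 (c = (-3 - 1*3) + 17*(-6) = (-3 - 3) - 102 = -6 - 102 = -108)
c - g(n) = -108 - 1*0 = -108 + 0 = -108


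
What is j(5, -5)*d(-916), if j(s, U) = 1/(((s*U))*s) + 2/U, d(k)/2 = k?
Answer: 93432/125 ≈ 747.46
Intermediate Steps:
d(k) = 2*k
j(s, U) = 2/U + 1/(U*s²) (j(s, U) = 1/(((U*s))*s) + 2/U = (1/(U*s))/s + 2/U = 1/(U*s²) + 2/U = 2/U + 1/(U*s²))
j(5, -5)*d(-916) = (2/(-5) + 1/(-5*5²))*(2*(-916)) = (2*(-⅕) - ⅕*1/25)*(-1832) = (-⅖ - 1/125)*(-1832) = -51/125*(-1832) = 93432/125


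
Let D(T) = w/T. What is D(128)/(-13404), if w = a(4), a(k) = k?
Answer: -1/428928 ≈ -2.3314e-6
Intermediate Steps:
w = 4
D(T) = 4/T
D(128)/(-13404) = (4/128)/(-13404) = (4*(1/128))*(-1/13404) = (1/32)*(-1/13404) = -1/428928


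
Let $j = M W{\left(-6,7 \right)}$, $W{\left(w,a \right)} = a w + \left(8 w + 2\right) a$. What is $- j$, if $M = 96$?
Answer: $34944$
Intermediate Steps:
$W{\left(w,a \right)} = a w + a \left(2 + 8 w\right)$ ($W{\left(w,a \right)} = a w + \left(2 + 8 w\right) a = a w + a \left(2 + 8 w\right)$)
$j = -34944$ ($j = 96 \cdot 7 \left(2 + 9 \left(-6\right)\right) = 96 \cdot 7 \left(2 - 54\right) = 96 \cdot 7 \left(-52\right) = 96 \left(-364\right) = -34944$)
$- j = \left(-1\right) \left(-34944\right) = 34944$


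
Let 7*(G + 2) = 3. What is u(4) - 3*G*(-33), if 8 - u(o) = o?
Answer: -1061/7 ≈ -151.57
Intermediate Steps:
G = -11/7 (G = -2 + (1/7)*3 = -2 + 3/7 = -11/7 ≈ -1.5714)
u(o) = 8 - o
u(4) - 3*G*(-33) = (8 - 1*4) - 3*(-11/7)*(-33) = (8 - 4) + (33/7)*(-33) = 4 - 1089/7 = -1061/7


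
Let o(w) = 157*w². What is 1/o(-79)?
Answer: 1/979837 ≈ 1.0206e-6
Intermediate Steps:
1/o(-79) = 1/(157*(-79)²) = 1/(157*6241) = 1/979837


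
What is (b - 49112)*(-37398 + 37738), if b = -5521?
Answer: -18575220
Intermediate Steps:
(b - 49112)*(-37398 + 37738) = (-5521 - 49112)*(-37398 + 37738) = -54633*340 = -18575220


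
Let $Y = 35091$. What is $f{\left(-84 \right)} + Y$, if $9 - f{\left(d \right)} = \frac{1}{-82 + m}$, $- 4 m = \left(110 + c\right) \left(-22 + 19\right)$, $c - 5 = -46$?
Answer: $\frac{4247104}{121} \approx 35100.0$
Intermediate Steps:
$c = -41$ ($c = 5 - 46 = -41$)
$m = \frac{207}{4}$ ($m = - \frac{\left(110 - 41\right) \left(-22 + 19\right)}{4} = - \frac{69 \left(-3\right)}{4} = \left(- \frac{1}{4}\right) \left(-207\right) = \frac{207}{4} \approx 51.75$)
$f{\left(d \right)} = \frac{1093}{121}$ ($f{\left(d \right)} = 9 - \frac{1}{-82 + \frac{207}{4}} = 9 - \frac{1}{- \frac{121}{4}} = 9 - - \frac{4}{121} = 9 + \frac{4}{121} = \frac{1093}{121}$)
$f{\left(-84 \right)} + Y = \frac{1093}{121} + 35091 = \frac{4247104}{121}$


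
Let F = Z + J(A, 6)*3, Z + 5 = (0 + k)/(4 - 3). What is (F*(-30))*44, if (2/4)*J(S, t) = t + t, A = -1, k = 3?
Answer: -92400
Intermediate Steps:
J(S, t) = 4*t (J(S, t) = 2*(t + t) = 2*(2*t) = 4*t)
Z = -2 (Z = -5 + (0 + 3)/(4 - 3) = -5 + 3/1 = -5 + 3*1 = -5 + 3 = -2)
F = 70 (F = -2 + (4*6)*3 = -2 + 24*3 = -2 + 72 = 70)
(F*(-30))*44 = (70*(-30))*44 = -2100*44 = -92400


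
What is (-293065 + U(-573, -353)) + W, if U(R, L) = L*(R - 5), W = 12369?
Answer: -76662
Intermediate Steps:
U(R, L) = L*(-5 + R)
(-293065 + U(-573, -353)) + W = (-293065 - 353*(-5 - 573)) + 12369 = (-293065 - 353*(-578)) + 12369 = (-293065 + 204034) + 12369 = -89031 + 12369 = -76662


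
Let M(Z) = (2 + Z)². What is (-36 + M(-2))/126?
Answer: -2/7 ≈ -0.28571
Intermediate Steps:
(-36 + M(-2))/126 = (-36 + (2 - 2)²)/126 = (-36 + 0²)*(1/126) = (-36 + 0)*(1/126) = -36*1/126 = -2/7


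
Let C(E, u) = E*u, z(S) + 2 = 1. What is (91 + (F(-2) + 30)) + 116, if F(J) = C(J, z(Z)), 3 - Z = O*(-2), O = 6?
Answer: 239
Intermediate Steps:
Z = 15 (Z = 3 - 6*(-2) = 3 - 1*(-12) = 3 + 12 = 15)
z(S) = -1 (z(S) = -2 + 1 = -1)
F(J) = -J (F(J) = J*(-1) = -J)
(91 + (F(-2) + 30)) + 116 = (91 + (-1*(-2) + 30)) + 116 = (91 + (2 + 30)) + 116 = (91 + 32) + 116 = 123 + 116 = 239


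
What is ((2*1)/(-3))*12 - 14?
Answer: -22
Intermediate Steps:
((2*1)/(-3))*12 - 14 = (2*(-1/3))*12 - 14 = -2/3*12 - 14 = -8 - 14 = -22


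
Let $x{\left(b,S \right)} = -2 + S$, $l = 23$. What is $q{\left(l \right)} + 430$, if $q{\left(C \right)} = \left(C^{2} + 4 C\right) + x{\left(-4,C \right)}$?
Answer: $1072$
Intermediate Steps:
$q{\left(C \right)} = -2 + C^{2} + 5 C$ ($q{\left(C \right)} = \left(C^{2} + 4 C\right) + \left(-2 + C\right) = -2 + C^{2} + 5 C$)
$q{\left(l \right)} + 430 = \left(-2 + 23^{2} + 5 \cdot 23\right) + 430 = \left(-2 + 529 + 115\right) + 430 = 642 + 430 = 1072$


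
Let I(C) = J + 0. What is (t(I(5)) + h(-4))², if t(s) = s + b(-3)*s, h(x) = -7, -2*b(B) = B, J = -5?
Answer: 1521/4 ≈ 380.25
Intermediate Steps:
b(B) = -B/2
I(C) = -5 (I(C) = -5 + 0 = -5)
t(s) = 5*s/2 (t(s) = s + (-½*(-3))*s = s + 3*s/2 = 5*s/2)
(t(I(5)) + h(-4))² = ((5/2)*(-5) - 7)² = (-25/2 - 7)² = (-39/2)² = 1521/4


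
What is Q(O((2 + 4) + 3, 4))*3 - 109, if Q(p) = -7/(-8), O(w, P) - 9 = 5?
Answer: -851/8 ≈ -106.38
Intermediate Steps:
O(w, P) = 14 (O(w, P) = 9 + 5 = 14)
Q(p) = 7/8 (Q(p) = -7*(-⅛) = 7/8)
Q(O((2 + 4) + 3, 4))*3 - 109 = (7/8)*3 - 109 = 21/8 - 109 = -851/8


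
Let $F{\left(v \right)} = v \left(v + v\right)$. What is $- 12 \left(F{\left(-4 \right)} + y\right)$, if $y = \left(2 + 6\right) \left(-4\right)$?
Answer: $0$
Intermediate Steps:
$y = -32$ ($y = 8 \left(-4\right) = -32$)
$F{\left(v \right)} = 2 v^{2}$ ($F{\left(v \right)} = v 2 v = 2 v^{2}$)
$- 12 \left(F{\left(-4 \right)} + y\right) = - 12 \left(2 \left(-4\right)^{2} - 32\right) = - 12 \left(2 \cdot 16 - 32\right) = - 12 \left(32 - 32\right) = \left(-12\right) 0 = 0$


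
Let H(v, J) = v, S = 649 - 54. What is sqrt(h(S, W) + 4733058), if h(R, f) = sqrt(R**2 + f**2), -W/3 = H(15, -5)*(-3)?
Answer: sqrt(4733058 + 5*sqrt(14890)) ≈ 2175.7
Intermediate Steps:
S = 595
W = 135 (W = -45*(-3) = -3*(-45) = 135)
sqrt(h(S, W) + 4733058) = sqrt(sqrt(595**2 + 135**2) + 4733058) = sqrt(sqrt(354025 + 18225) + 4733058) = sqrt(sqrt(372250) + 4733058) = sqrt(5*sqrt(14890) + 4733058) = sqrt(4733058 + 5*sqrt(14890))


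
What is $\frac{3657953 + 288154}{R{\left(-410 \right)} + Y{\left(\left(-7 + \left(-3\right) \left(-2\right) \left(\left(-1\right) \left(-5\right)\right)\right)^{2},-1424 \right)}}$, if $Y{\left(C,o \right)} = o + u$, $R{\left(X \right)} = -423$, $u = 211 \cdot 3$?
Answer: $- \frac{6501}{2} \approx -3250.5$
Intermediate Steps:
$u = 633$
$Y{\left(C,o \right)} = 633 + o$ ($Y{\left(C,o \right)} = o + 633 = 633 + o$)
$\frac{3657953 + 288154}{R{\left(-410 \right)} + Y{\left(\left(-7 + \left(-3\right) \left(-2\right) \left(\left(-1\right) \left(-5\right)\right)\right)^{2},-1424 \right)}} = \frac{3657953 + 288154}{-423 + \left(633 - 1424\right)} = \frac{3946107}{-423 - 791} = \frac{3946107}{-1214} = 3946107 \left(- \frac{1}{1214}\right) = - \frac{6501}{2}$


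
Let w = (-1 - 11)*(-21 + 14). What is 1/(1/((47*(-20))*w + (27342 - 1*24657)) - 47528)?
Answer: -76275/3625198201 ≈ -2.1040e-5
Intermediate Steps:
w = 84 (w = -12*(-7) = 84)
1/(1/((47*(-20))*w + (27342 - 1*24657)) - 47528) = 1/(1/((47*(-20))*84 + (27342 - 1*24657)) - 47528) = 1/(1/(-940*84 + (27342 - 24657)) - 47528) = 1/(1/(-78960 + 2685) - 47528) = 1/(1/(-76275) - 47528) = 1/(-1/76275 - 47528) = 1/(-3625198201/76275) = -76275/3625198201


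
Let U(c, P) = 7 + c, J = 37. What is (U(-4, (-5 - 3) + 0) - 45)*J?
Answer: -1554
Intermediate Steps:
(U(-4, (-5 - 3) + 0) - 45)*J = ((7 - 4) - 45)*37 = (3 - 45)*37 = -42*37 = -1554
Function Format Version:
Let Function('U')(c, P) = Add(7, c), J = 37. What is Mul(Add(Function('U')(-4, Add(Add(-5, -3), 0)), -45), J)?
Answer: -1554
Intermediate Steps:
Mul(Add(Function('U')(-4, Add(Add(-5, -3), 0)), -45), J) = Mul(Add(Add(7, -4), -45), 37) = Mul(Add(3, -45), 37) = Mul(-42, 37) = -1554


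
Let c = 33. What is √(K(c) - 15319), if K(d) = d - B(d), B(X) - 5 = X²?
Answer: 6*I*√455 ≈ 127.98*I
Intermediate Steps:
B(X) = 5 + X²
K(d) = -5 + d - d² (K(d) = d - (5 + d²) = d + (-5 - d²) = -5 + d - d²)
√(K(c) - 15319) = √((-5 + 33 - 1*33²) - 15319) = √((-5 + 33 - 1*1089) - 15319) = √((-5 + 33 - 1089) - 15319) = √(-1061 - 15319) = √(-16380) = 6*I*√455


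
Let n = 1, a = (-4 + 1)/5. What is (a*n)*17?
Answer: -51/5 ≈ -10.200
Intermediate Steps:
a = -3/5 (a = -3*1/5 = -3/5 ≈ -0.60000)
(a*n)*17 = -3/5*1*17 = -3/5*17 = -51/5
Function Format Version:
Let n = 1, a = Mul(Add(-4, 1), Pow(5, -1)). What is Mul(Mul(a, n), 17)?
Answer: Rational(-51, 5) ≈ -10.200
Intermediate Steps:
a = Rational(-3, 5) (a = Mul(-3, Rational(1, 5)) = Rational(-3, 5) ≈ -0.60000)
Mul(Mul(a, n), 17) = Mul(Mul(Rational(-3, 5), 1), 17) = Mul(Rational(-3, 5), 17) = Rational(-51, 5)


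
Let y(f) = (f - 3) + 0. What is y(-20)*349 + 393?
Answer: -7634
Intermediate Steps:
y(f) = -3 + f (y(f) = (-3 + f) + 0 = -3 + f)
y(-20)*349 + 393 = (-3 - 20)*349 + 393 = -23*349 + 393 = -8027 + 393 = -7634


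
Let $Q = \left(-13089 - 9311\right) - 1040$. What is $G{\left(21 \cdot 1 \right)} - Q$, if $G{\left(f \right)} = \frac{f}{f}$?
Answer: $23441$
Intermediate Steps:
$Q = -23440$ ($Q = -22400 - 1040 = -23440$)
$G{\left(f \right)} = 1$
$G{\left(21 \cdot 1 \right)} - Q = 1 - -23440 = 1 + 23440 = 23441$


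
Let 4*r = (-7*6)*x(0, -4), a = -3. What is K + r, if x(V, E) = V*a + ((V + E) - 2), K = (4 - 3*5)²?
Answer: 184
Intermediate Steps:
K = 121 (K = (4 - 15)² = (-11)² = 121)
x(V, E) = -2 + E - 2*V (x(V, E) = V*(-3) + ((V + E) - 2) = -3*V + ((E + V) - 2) = -3*V + (-2 + E + V) = -2 + E - 2*V)
r = 63 (r = ((-7*6)*(-2 - 4 - 2*0))/4 = (-42*(-2 - 4 + 0))/4 = (-42*(-6))/4 = (¼)*252 = 63)
K + r = 121 + 63 = 184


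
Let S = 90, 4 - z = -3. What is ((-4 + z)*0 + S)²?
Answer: 8100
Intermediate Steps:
z = 7 (z = 4 - 1*(-3) = 4 + 3 = 7)
((-4 + z)*0 + S)² = ((-4 + 7)*0 + 90)² = (3*0 + 90)² = (0 + 90)² = 90² = 8100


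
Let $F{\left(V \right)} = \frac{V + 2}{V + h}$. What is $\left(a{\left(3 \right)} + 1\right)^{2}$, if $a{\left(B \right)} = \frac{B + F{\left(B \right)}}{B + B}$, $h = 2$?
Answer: $\frac{25}{9} \approx 2.7778$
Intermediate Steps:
$F{\left(V \right)} = 1$ ($F{\left(V \right)} = \frac{V + 2}{V + 2} = \frac{2 + V}{2 + V} = 1$)
$a{\left(B \right)} = \frac{1 + B}{2 B}$ ($a{\left(B \right)} = \frac{B + 1}{B + B} = \frac{1 + B}{2 B}$)
$\left(a{\left(3 \right)} + 1\right)^{2} = \left(\frac{1 + 3}{2 \cdot 3} + 1\right)^{2} = \left(\frac{1}{2} \cdot \frac{1}{3} \cdot 4 + 1\right)^{2} = \left(\frac{2}{3} + 1\right)^{2} = \left(\frac{5}{3}\right)^{2} = \frac{25}{9}$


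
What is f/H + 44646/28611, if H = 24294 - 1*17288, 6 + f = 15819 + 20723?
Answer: 226353562/33408111 ≈ 6.7754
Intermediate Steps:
f = 36536 (f = -6 + (15819 + 20723) = -6 + 36542 = 36536)
H = 7006 (H = 24294 - 17288 = 7006)
f/H + 44646/28611 = 36536/7006 + 44646/28611 = 36536*(1/7006) + 44646*(1/28611) = 18268/3503 + 14882/9537 = 226353562/33408111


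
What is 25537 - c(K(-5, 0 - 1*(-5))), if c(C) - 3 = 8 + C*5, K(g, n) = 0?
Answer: 25526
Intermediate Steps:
c(C) = 11 + 5*C (c(C) = 3 + (8 + C*5) = 3 + (8 + 5*C) = 11 + 5*C)
25537 - c(K(-5, 0 - 1*(-5))) = 25537 - (11 + 5*0) = 25537 - (11 + 0) = 25537 - 1*11 = 25537 - 11 = 25526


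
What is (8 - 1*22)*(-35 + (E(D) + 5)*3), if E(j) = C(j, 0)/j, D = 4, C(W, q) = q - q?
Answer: 280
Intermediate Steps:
C(W, q) = 0
E(j) = 0 (E(j) = 0/j = 0)
(8 - 1*22)*(-35 + (E(D) + 5)*3) = (8 - 1*22)*(-35 + (0 + 5)*3) = (8 - 22)*(-35 + 5*3) = -14*(-35 + 15) = -14*(-20) = 280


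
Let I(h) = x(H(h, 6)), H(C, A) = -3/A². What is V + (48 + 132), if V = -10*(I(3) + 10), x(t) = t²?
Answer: 5755/72 ≈ 79.931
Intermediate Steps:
H(C, A) = -3/A²
I(h) = 1/144 (I(h) = (-3/6²)² = (-3*1/36)² = (-1/12)² = 1/144)
V = -7205/72 (V = -10*(1/144 + 10) = -10*1441/144 = -7205/72 ≈ -100.07)
V + (48 + 132) = -7205/72 + (48 + 132) = -7205/72 + 180 = 5755/72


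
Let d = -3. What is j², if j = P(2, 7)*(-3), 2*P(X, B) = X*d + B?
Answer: 9/4 ≈ 2.2500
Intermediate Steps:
P(X, B) = B/2 - 3*X/2 (P(X, B) = (X*(-3) + B)/2 = (-3*X + B)/2 = (B - 3*X)/2 = B/2 - 3*X/2)
j = -3/2 (j = ((½)*7 - 3/2*2)*(-3) = (7/2 - 3)*(-3) = (½)*(-3) = -3/2 ≈ -1.5000)
j² = (-3/2)² = 9/4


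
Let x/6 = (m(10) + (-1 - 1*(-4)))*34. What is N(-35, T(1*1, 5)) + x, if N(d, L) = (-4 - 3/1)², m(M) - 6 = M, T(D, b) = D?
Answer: 3925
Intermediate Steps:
m(M) = 6 + M
N(d, L) = 49 (N(d, L) = (-4 - 3*1)² = (-4 - 3)² = (-7)² = 49)
x = 3876 (x = 6*(((6 + 10) + (-1 - 1*(-4)))*34) = 6*((16 + (-1 + 4))*34) = 6*((16 + 3)*34) = 6*(19*34) = 6*646 = 3876)
N(-35, T(1*1, 5)) + x = 49 + 3876 = 3925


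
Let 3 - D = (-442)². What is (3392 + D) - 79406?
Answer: -271375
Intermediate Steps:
D = -195361 (D = 3 - 1*(-442)² = 3 - 1*195364 = 3 - 195364 = -195361)
(3392 + D) - 79406 = (3392 - 195361) - 79406 = -191969 - 79406 = -271375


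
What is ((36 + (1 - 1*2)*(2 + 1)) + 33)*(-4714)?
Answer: -311124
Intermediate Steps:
((36 + (1 - 1*2)*(2 + 1)) + 33)*(-4714) = ((36 + (1 - 2)*3) + 33)*(-4714) = ((36 - 1*3) + 33)*(-4714) = ((36 - 3) + 33)*(-4714) = (33 + 33)*(-4714) = 66*(-4714) = -311124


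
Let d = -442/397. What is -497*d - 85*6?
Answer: 17204/397 ≈ 43.335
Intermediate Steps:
d = -442/397 (d = -442*1/397 = -442/397 ≈ -1.1133)
-497*d - 85*6 = -497*(-442/397) - 85*6 = 219674/397 - 510 = 17204/397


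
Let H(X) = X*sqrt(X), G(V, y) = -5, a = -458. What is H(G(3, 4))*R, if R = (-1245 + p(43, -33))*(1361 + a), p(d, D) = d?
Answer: 5427030*I*sqrt(5) ≈ 1.2135e+7*I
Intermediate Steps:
H(X) = X**(3/2)
R = -1085406 (R = (-1245 + 43)*(1361 - 458) = -1202*903 = -1085406)
H(G(3, 4))*R = (-5)**(3/2)*(-1085406) = -5*I*sqrt(5)*(-1085406) = 5427030*I*sqrt(5)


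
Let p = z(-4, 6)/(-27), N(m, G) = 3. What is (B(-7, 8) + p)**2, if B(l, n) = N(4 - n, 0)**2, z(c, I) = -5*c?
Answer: 49729/729 ≈ 68.215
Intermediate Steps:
B(l, n) = 9 (B(l, n) = 3**2 = 9)
p = -20/27 (p = -5*(-4)/(-27) = 20*(-1/27) = -20/27 ≈ -0.74074)
(B(-7, 8) + p)**2 = (9 - 20/27)**2 = (223/27)**2 = 49729/729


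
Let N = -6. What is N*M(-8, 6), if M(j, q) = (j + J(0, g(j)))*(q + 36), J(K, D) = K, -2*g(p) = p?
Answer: 2016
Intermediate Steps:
g(p) = -p/2
M(j, q) = j*(36 + q) (M(j, q) = (j + 0)*(q + 36) = j*(36 + q))
N*M(-8, 6) = -(-48)*(36 + 6) = -(-48)*42 = -6*(-336) = 2016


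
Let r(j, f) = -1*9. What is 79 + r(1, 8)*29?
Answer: -182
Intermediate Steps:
r(j, f) = -9
79 + r(1, 8)*29 = 79 - 9*29 = 79 - 261 = -182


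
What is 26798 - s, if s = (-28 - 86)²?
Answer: 13802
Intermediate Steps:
s = 12996 (s = (-114)² = 12996)
26798 - s = 26798 - 1*12996 = 26798 - 12996 = 13802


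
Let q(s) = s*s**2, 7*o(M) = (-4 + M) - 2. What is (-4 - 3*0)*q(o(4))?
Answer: 32/343 ≈ 0.093295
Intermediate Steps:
o(M) = -6/7 + M/7 (o(M) = ((-4 + M) - 2)/7 = (-6 + M)/7 = -6/7 + M/7)
q(s) = s**3
(-4 - 3*0)*q(o(4)) = (-4 - 3*0)*(-6/7 + (1/7)*4)**3 = (-4 + 0)*(-6/7 + 4/7)**3 = -4*(-2/7)**3 = -4*(-8/343) = 32/343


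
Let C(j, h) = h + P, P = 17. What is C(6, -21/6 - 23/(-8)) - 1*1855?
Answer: -14709/8 ≈ -1838.6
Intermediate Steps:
C(j, h) = 17 + h (C(j, h) = h + 17 = 17 + h)
C(6, -21/6 - 23/(-8)) - 1*1855 = (17 + (-21/6 - 23/(-8))) - 1*1855 = (17 + (-21*⅙ - 23*(-⅛))) - 1855 = (17 + (-7/2 + 23/8)) - 1855 = (17 - 5/8) - 1855 = 131/8 - 1855 = -14709/8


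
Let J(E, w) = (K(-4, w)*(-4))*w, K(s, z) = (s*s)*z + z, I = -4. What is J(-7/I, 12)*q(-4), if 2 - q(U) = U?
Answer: -58752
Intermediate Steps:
K(s, z) = z + z*s**2 (K(s, z) = s**2*z + z = z*s**2 + z = z + z*s**2)
q(U) = 2 - U
J(E, w) = -68*w**2 (J(E, w) = ((w*(1 + (-4)**2))*(-4))*w = ((w*(1 + 16))*(-4))*w = ((w*17)*(-4))*w = ((17*w)*(-4))*w = (-68*w)*w = -68*w**2)
J(-7/I, 12)*q(-4) = (-68*12**2)*(2 - 1*(-4)) = (-68*144)*(2 + 4) = -9792*6 = -58752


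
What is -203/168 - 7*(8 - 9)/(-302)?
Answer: -4463/3624 ≈ -1.2315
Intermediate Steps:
-203/168 - 7*(8 - 9)/(-302) = -203*1/168 - 7*(-1)*(-1/302) = -29/24 + 7*(-1/302) = -29/24 - 7/302 = -4463/3624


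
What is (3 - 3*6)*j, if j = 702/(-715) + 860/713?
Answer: -26394/7843 ≈ -3.3653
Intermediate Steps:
j = 8798/39215 (j = 702*(-1/715) + 860*(1/713) = -54/55 + 860/713 = 8798/39215 ≈ 0.22435)
(3 - 3*6)*j = (3 - 3*6)*(8798/39215) = (3 - 18)*(8798/39215) = -15*8798/39215 = -26394/7843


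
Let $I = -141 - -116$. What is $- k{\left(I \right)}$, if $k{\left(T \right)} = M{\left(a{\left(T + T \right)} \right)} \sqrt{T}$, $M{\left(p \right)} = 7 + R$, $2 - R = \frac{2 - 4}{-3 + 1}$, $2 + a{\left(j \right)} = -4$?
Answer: $- 40 i \approx - 40.0 i$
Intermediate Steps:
$a{\left(j \right)} = -6$ ($a{\left(j \right)} = -2 - 4 = -6$)
$R = 1$ ($R = 2 - \frac{2 - 4}{-3 + 1} = 2 - - \frac{2}{-2} = 2 - \left(-2\right) \left(- \frac{1}{2}\right) = 2 - 1 = 1$)
$M{\left(p \right)} = 8$ ($M{\left(p \right)} = 7 + 1 = 8$)
$I = -25$ ($I = -141 + 116 = -25$)
$k{\left(T \right)} = 8 \sqrt{T}$
$- k{\left(I \right)} = - 8 \sqrt{-25} = - 8 \cdot 5 i = - 40 i$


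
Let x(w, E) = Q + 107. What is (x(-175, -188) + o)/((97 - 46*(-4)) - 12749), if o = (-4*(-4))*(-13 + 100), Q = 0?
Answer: -1499/12468 ≈ -0.12023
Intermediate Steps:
o = 1392 (o = 16*87 = 1392)
x(w, E) = 107 (x(w, E) = 0 + 107 = 107)
(x(-175, -188) + o)/((97 - 46*(-4)) - 12749) = (107 + 1392)/((97 - 46*(-4)) - 12749) = 1499/((97 + 184) - 12749) = 1499/(281 - 12749) = 1499/(-12468) = 1499*(-1/12468) = -1499/12468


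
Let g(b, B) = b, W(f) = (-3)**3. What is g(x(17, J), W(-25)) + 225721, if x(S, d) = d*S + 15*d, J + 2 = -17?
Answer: 225113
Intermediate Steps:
W(f) = -27
J = -19 (J = -2 - 17 = -19)
x(S, d) = 15*d + S*d (x(S, d) = S*d + 15*d = 15*d + S*d)
g(x(17, J), W(-25)) + 225721 = -19*(15 + 17) + 225721 = -19*32 + 225721 = -608 + 225721 = 225113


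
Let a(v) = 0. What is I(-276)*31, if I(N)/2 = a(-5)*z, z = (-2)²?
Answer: 0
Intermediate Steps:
z = 4
I(N) = 0 (I(N) = 2*(0*4) = 2*0 = 0)
I(-276)*31 = 0*31 = 0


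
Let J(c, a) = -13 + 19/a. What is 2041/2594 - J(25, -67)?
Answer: 2445407/173798 ≈ 14.070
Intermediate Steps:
2041/2594 - J(25, -67) = 2041/2594 - (-13 + 19/(-67)) = 2041*(1/2594) - (-13 + 19*(-1/67)) = 2041/2594 - (-13 - 19/67) = 2041/2594 - 1*(-890/67) = 2041/2594 + 890/67 = 2445407/173798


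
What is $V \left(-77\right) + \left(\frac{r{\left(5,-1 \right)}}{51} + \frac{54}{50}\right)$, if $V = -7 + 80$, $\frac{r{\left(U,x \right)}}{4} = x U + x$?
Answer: $- \frac{2388666}{425} \approx -5620.4$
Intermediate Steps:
$r{\left(U,x \right)} = 4 x + 4 U x$ ($r{\left(U,x \right)} = 4 \left(x U + x\right) = 4 \left(U x + x\right) = 4 \left(x + U x\right) = 4 x + 4 U x$)
$V = 73$
$V \left(-77\right) + \left(\frac{r{\left(5,-1 \right)}}{51} + \frac{54}{50}\right) = 73 \left(-77\right) + \left(\frac{4 \left(-1\right) \left(1 + 5\right)}{51} + \frac{54}{50}\right) = -5621 + \left(4 \left(-1\right) 6 \cdot \frac{1}{51} + 54 \cdot \frac{1}{50}\right) = -5621 + \left(\left(-24\right) \frac{1}{51} + \frac{27}{25}\right) = -5621 + \left(- \frac{8}{17} + \frac{27}{25}\right) = -5621 + \frac{259}{425} = - \frac{2388666}{425}$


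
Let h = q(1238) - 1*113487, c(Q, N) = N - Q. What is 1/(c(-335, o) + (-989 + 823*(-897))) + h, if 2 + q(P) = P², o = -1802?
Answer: 1051149659484/740687 ≈ 1.4192e+6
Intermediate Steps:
q(P) = -2 + P²
h = 1419155 (h = (-2 + 1238²) - 1*113487 = (-2 + 1532644) - 113487 = 1532642 - 113487 = 1419155)
1/(c(-335, o) + (-989 + 823*(-897))) + h = 1/((-1802 - 1*(-335)) + (-989 + 823*(-897))) + 1419155 = 1/((-1802 + 335) + (-989 - 738231)) + 1419155 = 1/(-1467 - 739220) + 1419155 = 1/(-740687) + 1419155 = -1/740687 + 1419155 = 1051149659484/740687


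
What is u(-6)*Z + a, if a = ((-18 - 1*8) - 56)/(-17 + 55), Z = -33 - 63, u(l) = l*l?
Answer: -65705/19 ≈ -3458.2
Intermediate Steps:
u(l) = l²
Z = -96
a = -41/19 (a = ((-18 - 8) - 56)/38 = (-26 - 56)*(1/38) = -82*1/38 = -41/19 ≈ -2.1579)
u(-6)*Z + a = (-6)²*(-96) - 41/19 = 36*(-96) - 41/19 = -3456 - 41/19 = -65705/19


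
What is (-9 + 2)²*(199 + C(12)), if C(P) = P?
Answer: 10339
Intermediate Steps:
(-9 + 2)²*(199 + C(12)) = (-9 + 2)²*(199 + 12) = (-7)²*211 = 49*211 = 10339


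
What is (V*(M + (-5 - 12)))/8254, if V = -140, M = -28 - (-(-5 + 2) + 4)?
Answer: 3640/4127 ≈ 0.88200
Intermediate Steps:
M = -35 (M = -28 - (-1*(-3) + 4) = -28 - (3 + 4) = -28 - 1*7 = -28 - 7 = -35)
(V*(M + (-5 - 12)))/8254 = -140*(-35 + (-5 - 12))/8254 = -140*(-35 - 17)*(1/8254) = -140*(-52)*(1/8254) = 7280*(1/8254) = 3640/4127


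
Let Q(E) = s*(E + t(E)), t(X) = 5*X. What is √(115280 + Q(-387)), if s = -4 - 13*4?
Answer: 8*√3833 ≈ 495.29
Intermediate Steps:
s = -56 (s = -4 - 52 = -56)
Q(E) = -336*E (Q(E) = -56*(E + 5*E) = -336*E)
√(115280 + Q(-387)) = √(115280 - 336*(-387)) = √(115280 + 130032) = √245312 = 8*√3833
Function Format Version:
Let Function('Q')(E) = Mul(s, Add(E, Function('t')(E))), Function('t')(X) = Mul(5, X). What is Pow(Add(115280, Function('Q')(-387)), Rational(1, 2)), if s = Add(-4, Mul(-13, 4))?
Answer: Mul(8, Pow(3833, Rational(1, 2))) ≈ 495.29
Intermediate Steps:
s = -56 (s = Add(-4, -52) = -56)
Function('Q')(E) = Mul(-336, E) (Function('Q')(E) = Mul(-56, Add(E, Mul(5, E))) = Mul(-56, Mul(6, E)) = Mul(-336, E))
Pow(Add(115280, Function('Q')(-387)), Rational(1, 2)) = Pow(Add(115280, Mul(-336, -387)), Rational(1, 2)) = Pow(Add(115280, 130032), Rational(1, 2)) = Pow(245312, Rational(1, 2)) = Mul(8, Pow(3833, Rational(1, 2)))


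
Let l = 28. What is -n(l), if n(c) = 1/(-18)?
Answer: 1/18 ≈ 0.055556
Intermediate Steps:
n(c) = -1/18
-n(l) = -1*(-1/18) = 1/18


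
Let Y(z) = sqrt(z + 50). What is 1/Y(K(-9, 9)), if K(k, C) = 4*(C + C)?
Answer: sqrt(122)/122 ≈ 0.090536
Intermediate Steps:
K(k, C) = 8*C (K(k, C) = 4*(2*C) = 8*C)
Y(z) = sqrt(50 + z)
1/Y(K(-9, 9)) = 1/(sqrt(50 + 8*9)) = 1/(sqrt(50 + 72)) = 1/(sqrt(122)) = sqrt(122)/122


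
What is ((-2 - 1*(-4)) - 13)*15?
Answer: -165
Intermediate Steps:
((-2 - 1*(-4)) - 13)*15 = ((-2 + 4) - 13)*15 = (2 - 13)*15 = -11*15 = -165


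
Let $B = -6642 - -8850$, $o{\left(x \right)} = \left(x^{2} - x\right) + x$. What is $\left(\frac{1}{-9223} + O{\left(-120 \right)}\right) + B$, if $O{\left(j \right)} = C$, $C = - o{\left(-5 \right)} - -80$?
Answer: $\frac{20871648}{9223} \approx 2263.0$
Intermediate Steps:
$o{\left(x \right)} = x^{2}$
$B = 2208$ ($B = -6642 + 8850 = 2208$)
$C = 55$ ($C = - \left(-5\right)^{2} - -80 = \left(-1\right) 25 + 80 = -25 + 80 = 55$)
$O{\left(j \right)} = 55$
$\left(\frac{1}{-9223} + O{\left(-120 \right)}\right) + B = \left(\frac{1}{-9223} + 55\right) + 2208 = \left(- \frac{1}{9223} + 55\right) + 2208 = \frac{507264}{9223} + 2208 = \frac{20871648}{9223}$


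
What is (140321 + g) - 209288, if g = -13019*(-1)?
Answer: -55948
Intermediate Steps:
g = 13019
(140321 + g) - 209288 = (140321 + 13019) - 209288 = 153340 - 209288 = -55948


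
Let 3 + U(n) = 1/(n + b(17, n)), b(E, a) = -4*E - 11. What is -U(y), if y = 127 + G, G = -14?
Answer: 101/34 ≈ 2.9706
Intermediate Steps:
b(E, a) = -11 - 4*E
y = 113 (y = 127 - 14 = 113)
U(n) = -3 + 1/(-79 + n) (U(n) = -3 + 1/(n + (-11 - 4*17)) = -3 + 1/(n + (-11 - 68)) = -3 + 1/(n - 79) = -3 + 1/(-79 + n))
-U(y) = -(238 - 3*113)/(-79 + 113) = -(238 - 339)/34 = -(-101)/34 = -1*(-101/34) = 101/34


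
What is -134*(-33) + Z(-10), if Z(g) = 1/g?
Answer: 44219/10 ≈ 4421.9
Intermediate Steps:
-134*(-33) + Z(-10) = -134*(-33) + 1/(-10) = 4422 - ⅒ = 44219/10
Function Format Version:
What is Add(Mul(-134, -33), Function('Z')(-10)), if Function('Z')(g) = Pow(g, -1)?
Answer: Rational(44219, 10) ≈ 4421.9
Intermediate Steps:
Add(Mul(-134, -33), Function('Z')(-10)) = Add(Mul(-134, -33), Pow(-10, -1)) = Add(4422, Rational(-1, 10)) = Rational(44219, 10)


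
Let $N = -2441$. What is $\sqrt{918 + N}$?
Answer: $i \sqrt{1523} \approx 39.026 i$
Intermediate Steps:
$\sqrt{918 + N} = \sqrt{918 - 2441} = \sqrt{-1523} = i \sqrt{1523}$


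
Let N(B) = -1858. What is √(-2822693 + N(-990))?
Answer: 9*I*√34871 ≈ 1680.6*I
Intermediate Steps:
√(-2822693 + N(-990)) = √(-2822693 - 1858) = √(-2824551) = 9*I*√34871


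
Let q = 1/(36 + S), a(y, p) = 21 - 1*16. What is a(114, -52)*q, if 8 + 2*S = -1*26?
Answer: 5/19 ≈ 0.26316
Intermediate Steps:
S = -17 (S = -4 + (-1*26)/2 = -4 + (½)*(-26) = -4 - 13 = -17)
a(y, p) = 5 (a(y, p) = 21 - 16 = 5)
q = 1/19 (q = 1/(36 - 17) = 1/19 ≈ 0.052632)
a(114, -52)*q = 5*(1/19) = 5/19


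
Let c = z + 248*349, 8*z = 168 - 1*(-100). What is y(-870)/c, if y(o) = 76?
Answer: 152/173171 ≈ 0.00087775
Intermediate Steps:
z = 67/2 (z = (168 - 1*(-100))/8 = (168 + 100)/8 = (1/8)*268 = 67/2 ≈ 33.500)
c = 173171/2 (c = 67/2 + 248*349 = 67/2 + 86552 = 173171/2 ≈ 86586.)
y(-870)/c = 76/(173171/2) = 76*(2/173171) = 152/173171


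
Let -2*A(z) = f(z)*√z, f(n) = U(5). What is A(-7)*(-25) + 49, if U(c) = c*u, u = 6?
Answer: 49 + 375*I*√7 ≈ 49.0 + 992.16*I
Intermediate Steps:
U(c) = 6*c (U(c) = c*6 = 6*c)
f(n) = 30 (f(n) = 6*5 = 30)
A(z) = -15*√z
A(-7)*(-25) + 49 = -15*I*√7*(-25) + 49 = 375*I*√7 + 49 = 49 + 375*I*√7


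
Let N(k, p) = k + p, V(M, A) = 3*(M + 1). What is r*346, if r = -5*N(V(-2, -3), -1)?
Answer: 6920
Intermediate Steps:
V(M, A) = 3 + 3*M (V(M, A) = 3*(1 + M) = 3 + 3*M)
r = 20 (r = -5*((3 + 3*(-2)) - 1) = -5*((3 - 6) - 1) = -5*(-3 - 1) = -5*(-4) = 20)
r*346 = 20*346 = 6920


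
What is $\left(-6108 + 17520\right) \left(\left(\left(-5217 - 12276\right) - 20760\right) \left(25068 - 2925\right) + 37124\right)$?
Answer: $-9665953215660$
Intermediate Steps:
$\left(-6108 + 17520\right) \left(\left(\left(-5217 - 12276\right) - 20760\right) \left(25068 - 2925\right) + 37124\right) = 11412 \left(\left(-17493 - 20760\right) 22143 + 37124\right) = 11412 \left(\left(-38253\right) 22143 + 37124\right) = 11412 \left(-847036179 + 37124\right) = 11412 \left(-846999055\right) = -9665953215660$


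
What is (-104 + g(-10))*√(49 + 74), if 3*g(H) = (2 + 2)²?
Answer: -296*√123/3 ≈ -1094.3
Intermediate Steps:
g(H) = 16/3 (g(H) = (2 + 2)²/3 = (⅓)*4² = (⅓)*16 = 16/3)
(-104 + g(-10))*√(49 + 74) = (-104 + 16/3)*√(49 + 74) = -296*√123/3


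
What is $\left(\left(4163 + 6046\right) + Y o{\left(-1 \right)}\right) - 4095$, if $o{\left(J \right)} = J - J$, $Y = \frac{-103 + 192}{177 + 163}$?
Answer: $6114$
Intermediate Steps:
$Y = \frac{89}{340} \approx 0.26176$
$o{\left(J \right)} = 0$
$\left(\left(4163 + 6046\right) + Y o{\left(-1 \right)}\right) - 4095 = \left(\left(4163 + 6046\right) + \frac{89}{340} \cdot 0\right) - 4095 = \left(10209 + 0\right) - 4095 = 10209 - 4095 = 6114$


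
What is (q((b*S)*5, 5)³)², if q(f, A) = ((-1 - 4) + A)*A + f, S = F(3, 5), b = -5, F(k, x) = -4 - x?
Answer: 129746337890625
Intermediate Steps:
S = -9 (S = -4 - 1*5 = -4 - 5 = -9)
q(f, A) = f + A*(-5 + A) (q(f, A) = (-5 + A)*A + f = A*(-5 + A) + f = f + A*(-5 + A))
(q((b*S)*5, 5)³)² = ((-5*(-9)*5 + 5² - 5*5)³)² = ((45*5 + 25 - 25)³)² = ((225 + 25 - 25)³)² = (225³)² = 11390625² = 129746337890625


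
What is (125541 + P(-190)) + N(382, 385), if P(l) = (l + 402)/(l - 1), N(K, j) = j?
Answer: 24051654/191 ≈ 1.2592e+5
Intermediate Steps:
P(l) = (402 + l)/(-1 + l)
(125541 + P(-190)) + N(382, 385) = (125541 + (402 - 190)/(-1 - 190)) + 385 = (125541 + 212/(-191)) + 385 = (125541 - 1/191*212) + 385 = (125541 - 212/191) + 385 = 23978119/191 + 385 = 24051654/191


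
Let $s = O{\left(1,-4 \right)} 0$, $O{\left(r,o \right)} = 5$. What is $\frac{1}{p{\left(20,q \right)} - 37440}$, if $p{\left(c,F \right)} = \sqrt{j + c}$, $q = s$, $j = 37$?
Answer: $- \frac{12480}{467251181} - \frac{\sqrt{57}}{1401753543} \approx -2.6715 \cdot 10^{-5}$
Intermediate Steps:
$s = 0$ ($s = 5 \cdot 0 = 0$)
$q = 0$
$p{\left(c,F \right)} = \sqrt{37 + c}$
$\frac{1}{p{\left(20,q \right)} - 37440} = \frac{1}{\sqrt{37 + 20} - 37440} = \frac{1}{\sqrt{57} - 37440} = \frac{1}{-37440 + \sqrt{57}}$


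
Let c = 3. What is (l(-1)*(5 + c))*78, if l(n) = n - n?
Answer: 0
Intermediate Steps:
l(n) = 0
(l(-1)*(5 + c))*78 = (0*(5 + 3))*78 = (0*8)*78 = 0*78 = 0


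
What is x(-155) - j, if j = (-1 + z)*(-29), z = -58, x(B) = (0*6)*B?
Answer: -1711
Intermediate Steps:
x(B) = 0 (x(B) = 0*B = 0)
j = 1711 (j = (-1 - 58)*(-29) = -59*(-29) = 1711)
x(-155) - j = 0 - 1*1711 = 0 - 1711 = -1711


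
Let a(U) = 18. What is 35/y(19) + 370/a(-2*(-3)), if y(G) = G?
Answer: 3830/171 ≈ 22.398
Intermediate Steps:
35/y(19) + 370/a(-2*(-3)) = 35/19 + 370/18 = 35*(1/19) + 370*(1/18) = 35/19 + 185/9 = 3830/171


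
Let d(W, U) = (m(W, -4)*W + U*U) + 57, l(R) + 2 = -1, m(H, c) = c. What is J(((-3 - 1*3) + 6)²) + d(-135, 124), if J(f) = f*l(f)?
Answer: 15973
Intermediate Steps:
l(R) = -3 (l(R) = -2 - 1 = -3)
d(W, U) = 57 + U² - 4*W (d(W, U) = (-4*W + U*U) + 57 = (-4*W + U²) + 57 = (U² - 4*W) + 57 = 57 + U² - 4*W)
J(f) = -3*f (J(f) = f*(-3) = -3*f)
J(((-3 - 1*3) + 6)²) + d(-135, 124) = -3*((-3 - 1*3) + 6)² + (57 + 124² - 4*(-135)) = -3*((-3 - 3) + 6)² + (57 + 15376 + 540) = -3*(-6 + 6)² + 15973 = -3*0² + 15973 = -3*0 + 15973 = 0 + 15973 = 15973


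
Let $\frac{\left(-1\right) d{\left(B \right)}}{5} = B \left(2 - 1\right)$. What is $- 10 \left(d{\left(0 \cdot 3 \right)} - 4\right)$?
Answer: $40$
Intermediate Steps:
$d{\left(B \right)} = - 5 B$ ($d{\left(B \right)} = - 5 B \left(2 - 1\right) = - 5 B 1 = - 5 B$)
$- 10 \left(d{\left(0 \cdot 3 \right)} - 4\right) = - 10 \left(- 5 \cdot 0 \cdot 3 - 4\right) = - 10 \left(\left(-5\right) 0 - 4\right) = - 10 \left(0 - 4\right) = \left(-10\right) \left(-4\right) = 40$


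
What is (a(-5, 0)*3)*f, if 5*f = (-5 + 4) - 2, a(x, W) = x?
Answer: 9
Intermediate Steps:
f = -⅗ (f = ((-5 + 4) - 2)/5 = (-1 - 2)/5 = (⅕)*(-3) = -⅗ ≈ -0.60000)
(a(-5, 0)*3)*f = -5*3*(-⅗) = -15*(-⅗) = 9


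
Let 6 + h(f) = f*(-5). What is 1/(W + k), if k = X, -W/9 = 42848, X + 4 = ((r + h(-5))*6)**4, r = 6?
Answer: 1/505864364 ≈ 1.9768e-9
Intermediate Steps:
h(f) = -6 - 5*f (h(f) = -6 + f*(-5) = -6 - 5*f)
X = 506249996 (X = -4 + ((6 + (-6 - 5*(-5)))*6)**4 = -4 + ((6 + (-6 + 25))*6)**4 = -4 + ((6 + 19)*6)**4 = -4 + (25*6)**4 = -4 + 150**4 = -4 + 506250000 = 506249996)
W = -385632 (W = -9*42848 = -385632)
k = 506249996
1/(W + k) = 1/(-385632 + 506249996) = 1/505864364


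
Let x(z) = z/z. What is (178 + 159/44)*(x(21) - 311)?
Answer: -1238605/22 ≈ -56300.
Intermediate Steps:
x(z) = 1
(178 + 159/44)*(x(21) - 311) = (178 + 159/44)*(1 - 311) = (178 + 159*(1/44))*(-310) = (178 + 159/44)*(-310) = (7991/44)*(-310) = -1238605/22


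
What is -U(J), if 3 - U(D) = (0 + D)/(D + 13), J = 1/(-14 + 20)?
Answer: -236/79 ≈ -2.9873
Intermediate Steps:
J = ⅙ (J = 1/6 = ⅙ ≈ 0.16667)
U(D) = 3 - D/(13 + D) (U(D) = 3 - (0 + D)/(D + 13) = 3 - D/(13 + D))
-U(J) = -(39 + 2*(⅙))/(13 + ⅙) = -(39 + ⅓)/79/6 = -6*118/(79*3) = -1*236/79 = -236/79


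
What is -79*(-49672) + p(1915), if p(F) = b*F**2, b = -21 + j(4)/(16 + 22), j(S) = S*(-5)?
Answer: -1425337353/19 ≈ -7.5018e+7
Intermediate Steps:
j(S) = -5*S
b = -409/19 (b = -21 + (-5*4)/(16 + 22) = -21 - 20/38 = -21 - 20*1/38 = -21 - 10/19 = -409/19 ≈ -21.526)
p(F) = -409*F**2/19
-79*(-49672) + p(1915) = -79*(-49672) - 409/19*1915**2 = 3924088 - 409/19*3667225 = 3924088 - 1499895025/19 = -1425337353/19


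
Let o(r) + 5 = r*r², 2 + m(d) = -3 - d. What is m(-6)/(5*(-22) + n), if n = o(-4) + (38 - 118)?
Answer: -1/259 ≈ -0.0038610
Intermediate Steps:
m(d) = -5 - d (m(d) = -2 + (-3 - d) = -5 - d)
o(r) = -5 + r³ (o(r) = -5 + r*r² = -5 + r³)
n = -149 (n = (-5 + (-4)³) + (38 - 118) = (-5 - 64) - 80 = -69 - 80 = -149)
m(-6)/(5*(-22) + n) = (-5 - 1*(-6))/(5*(-22) - 149) = (-5 + 6)/(-110 - 149) = 1/(-259) = -1/259*1 = -1/259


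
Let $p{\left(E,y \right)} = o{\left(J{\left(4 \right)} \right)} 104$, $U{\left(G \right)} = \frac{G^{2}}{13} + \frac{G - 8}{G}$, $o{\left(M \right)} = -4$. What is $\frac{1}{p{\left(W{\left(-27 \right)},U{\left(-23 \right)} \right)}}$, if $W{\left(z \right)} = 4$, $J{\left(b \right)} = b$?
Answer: $- \frac{1}{416} \approx -0.0024038$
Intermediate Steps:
$U{\left(G \right)} = \frac{G^{2}}{13} + \frac{-8 + G}{G}$ ($U{\left(G \right)} = G^{2} \cdot \frac{1}{13} + \frac{G - 8}{G} = \frac{G^{2}}{13} + \frac{-8 + G}{G}$)
$p{\left(E,y \right)} = -416$ ($p{\left(E,y \right)} = \left(-4\right) 104 = -416$)
$\frac{1}{p{\left(W{\left(-27 \right)},U{\left(-23 \right)} \right)}} = \frac{1}{-416} = - \frac{1}{416}$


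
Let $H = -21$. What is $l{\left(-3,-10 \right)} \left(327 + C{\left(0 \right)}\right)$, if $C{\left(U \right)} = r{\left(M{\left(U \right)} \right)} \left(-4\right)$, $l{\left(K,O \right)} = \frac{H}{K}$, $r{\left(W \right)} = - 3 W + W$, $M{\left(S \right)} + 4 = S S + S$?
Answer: $2065$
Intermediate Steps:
$M{\left(S \right)} = -4 + S + S^{2}$ ($M{\left(S \right)} = -4 + \left(S S + S\right) = -4 + \left(S^{2} + S\right) = -4 + \left(S + S^{2}\right) = -4 + S + S^{2}$)
$r{\left(W \right)} = - 2 W$
$l{\left(K,O \right)} = - \frac{21}{K}$
$C{\left(U \right)} = -32 + 8 U + 8 U^{2}$ ($C{\left(U \right)} = - 2 \left(-4 + U + U^{2}\right) \left(-4\right) = \left(8 - 2 U - 2 U^{2}\right) \left(-4\right) = -32 + 8 U + 8 U^{2}$)
$l{\left(-3,-10 \right)} \left(327 + C{\left(0 \right)}\right) = - \frac{21}{-3} \left(327 + \left(-32 + 8 \cdot 0 + 8 \cdot 0^{2}\right)\right) = \left(-21\right) \left(- \frac{1}{3}\right) \left(327 + \left(-32 + 0 + 8 \cdot 0\right)\right) = 7 \left(327 + \left(-32 + 0 + 0\right)\right) = 7 \left(327 - 32\right) = 7 \cdot 295 = 2065$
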